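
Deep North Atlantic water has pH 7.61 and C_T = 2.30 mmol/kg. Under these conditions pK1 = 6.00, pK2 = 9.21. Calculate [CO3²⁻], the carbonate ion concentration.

[CO3²⁻] = 0.0550 mmol/kg

α₂ = 1 / (1 + [H⁺]/K2 + [H⁺]²/(K1K2)) = 1 / (1 + 10^+1.60 + 10^-0.01)
   = 1 / (1 + 39.811 + 0.97724) = 1/41.788 = 0.02393
[CO3²⁻] = α₂ × DIC = 0.02393 × 2.30 = 0.0550 mmol/kg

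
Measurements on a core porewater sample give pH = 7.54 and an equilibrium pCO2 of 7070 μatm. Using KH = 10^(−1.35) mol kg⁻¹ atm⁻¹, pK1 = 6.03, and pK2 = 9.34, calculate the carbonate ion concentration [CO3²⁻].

[CO2*] = KH · pCO2 = 10^(−1.35) × 7070×10^-6 = 3.158×10^-4 mol/kg
α₀ = 1/(1 + K1/[H⁺] + K1K2/[H⁺]²) = 1/(1 + 10^+1.51 + 10^-0.29) = 0.02952
DIC = [CO2*]/α₀ = 3.158×10^-4 / 0.02952 = 10.70 mmol/kg
[CO3²⁻] = α₂·DIC; α₂ = 0.01514, so [CO3²⁻] = 0.01514 × 10.70 = 0.162 mmol/kg

[CO3²⁻] = 0.162 mmol/kg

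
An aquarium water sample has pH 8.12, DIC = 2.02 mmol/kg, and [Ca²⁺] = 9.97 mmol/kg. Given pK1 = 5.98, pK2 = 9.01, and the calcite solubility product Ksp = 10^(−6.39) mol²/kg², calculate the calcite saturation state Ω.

Ω = 5.61

α₂ = 1 / (1 + [H⁺]/K2 + [H⁺]²/(K1K2)) = 1 / (1 + 10^+0.89 + 10^-1.25)
   = 1 / (1 + 7.7625 + 0.056234) = 1/8.8187 = 0.1134
[CO3²⁻] = α₂ × DIC = 0.1134 × 2.02 = 0.2291 mmol/kg
Ksp = 10^(−6.39) = 4.074×10^-7
Ω = [Ca²⁺][CO3²⁻]/Ksp = (9.97×10^-3)(2.291×10^-4) / 4.074×10^-7 = 5.61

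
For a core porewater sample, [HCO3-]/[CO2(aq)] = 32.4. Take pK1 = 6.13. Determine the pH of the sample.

pH = 7.64

From K1 = [H⁺][HCO3-]/[CO2(aq)]:  pH = pK1 + log₁₀([HCO3-]/[CO2(aq)])
log₁₀(32.4) = +1.511
pH = 6.13 + (+1.511) = 7.64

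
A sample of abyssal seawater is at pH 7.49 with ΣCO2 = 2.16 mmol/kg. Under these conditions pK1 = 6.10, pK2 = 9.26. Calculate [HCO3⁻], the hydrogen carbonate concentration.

[HCO3⁻] = 2.04 mmol/kg

α₁ = 1 / (1 + [H⁺]/K1 + K2/[H⁺]) = 1 / (1 + 10^-1.39 + 10^-1.77)
   = 1 / (1 + 0.040738 + 0.016982) = 1/1.0577 = 0.9454
[HCO3⁻] = α₁ × DIC = 0.9454 × 2.16 = 2.04 mmol/kg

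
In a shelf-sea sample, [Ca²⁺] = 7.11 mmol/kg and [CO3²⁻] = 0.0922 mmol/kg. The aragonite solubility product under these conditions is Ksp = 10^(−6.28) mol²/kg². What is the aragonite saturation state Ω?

Ω = 1.25

Ksp = 10^(−6.28) = 5.248×10^-7
Ω = [Ca²⁺][CO3²⁻]/Ksp = (7.11×10^-3)(0.0922×10^-3) / 5.248×10^-7 = 1.25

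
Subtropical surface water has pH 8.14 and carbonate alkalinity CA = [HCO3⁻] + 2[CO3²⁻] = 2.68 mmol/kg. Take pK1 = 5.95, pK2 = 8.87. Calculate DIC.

DIC = 2.33 mmol/kg

CA = [HCO3⁻] + 2[CO3²⁻] = (α₁ + 2α₂)·DIC
At pH 8.14: [H⁺]/K1 = 10^-2.19 = 0.0064565, K2/[H⁺] = 10^-0.73 = 0.18621
α₁ = 1/(1 + 0.0064565 + 0.18621) = 1/1.1927 = 0.8385; α₂ = α₁·K2/[H⁺] = 0.1561
α₁ + 2α₂ = 1.1507
DIC = CA / (α₁ + 2α₂) = 2.68 / 1.1507 = 2.33 mmol/kg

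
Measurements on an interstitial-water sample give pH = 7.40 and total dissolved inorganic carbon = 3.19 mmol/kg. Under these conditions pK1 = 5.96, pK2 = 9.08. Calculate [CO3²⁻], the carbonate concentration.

[CO3²⁻] = 0.0630 mmol/kg

α₂ = 1 / (1 + [H⁺]/K2 + [H⁺]²/(K1K2)) = 1 / (1 + 10^+1.68 + 10^+0.24)
   = 1 / (1 + 47.863 + 1.7378) = 1/50.601 = 0.01976
[CO3²⁻] = α₂ × DIC = 0.01976 × 3.19 = 0.0630 mmol/kg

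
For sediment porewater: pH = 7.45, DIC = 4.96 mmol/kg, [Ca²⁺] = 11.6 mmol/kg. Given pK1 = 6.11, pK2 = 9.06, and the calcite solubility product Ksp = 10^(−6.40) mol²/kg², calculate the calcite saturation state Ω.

α₂ = 1 / (1 + [H⁺]/K2 + [H⁺]²/(K1K2)) = 1 / (1 + 10^+1.61 + 10^+0.27)
   = 1 / (1 + 40.738 + 1.8621) = 1/43.600 = 0.02294
[CO3²⁻] = α₂ × DIC = 0.02294 × 4.96 = 0.1138 mmol/kg
Ksp = 10^(−6.40) = 3.981×10^-7
Ω = [Ca²⁺][CO3²⁻]/Ksp = (11.6×10^-3)(1.138×10^-4) / 3.981×10^-7 = 3.31

Ω = 3.31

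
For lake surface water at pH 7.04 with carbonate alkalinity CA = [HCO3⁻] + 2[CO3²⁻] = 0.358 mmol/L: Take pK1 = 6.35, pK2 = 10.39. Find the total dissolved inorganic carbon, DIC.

DIC = 0.431 mmol/L

CA = [HCO3⁻] + 2[CO3²⁻] = (α₁ + 2α₂)·DIC
At pH 7.04: [H⁺]/K1 = 10^-0.69 = 0.20417, K2/[H⁺] = 10^-3.35 = 0.00044668
α₁ = 1/(1 + 0.20417 + 0.00044668) = 1/1.2046 = 0.8301; α₂ = α₁·K2/[H⁺] = 0.0003708
α₁ + 2α₂ = 0.8309
DIC = CA / (α₁ + 2α₂) = 0.358 / 0.8309 = 0.431 mmol/L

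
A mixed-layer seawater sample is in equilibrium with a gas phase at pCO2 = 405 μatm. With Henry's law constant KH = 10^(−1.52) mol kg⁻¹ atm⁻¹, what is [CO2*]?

KH = 10^(−1.52) = 3.020×10^-2 mol kg⁻¹ atm⁻¹
[CO2*] = KH · pCO2 = 3.020×10^-2 × 405×10^-6 atm = 1.22×10^-5 mol/kg

[CO2*] = 12.2 μmol/kg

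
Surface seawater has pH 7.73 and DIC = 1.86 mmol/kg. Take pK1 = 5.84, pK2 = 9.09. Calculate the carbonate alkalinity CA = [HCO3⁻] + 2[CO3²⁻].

CA = [HCO3⁻] + 2[CO3²⁻] = (α₁ + 2α₂)·DIC
At pH 7.73: [H⁺]/K1 = 10^-1.89 = 0.012882, K2/[H⁺] = 10^-1.36 = 0.043652
α₁ = 1/(1 + 0.012882 + 0.043652) = 1/1.0565 = 0.9465; α₂ = α₁·K2/[H⁺] = 0.04132
α₁ + 2α₂ = 1.0291
CA = 1.0291 × 1.86 = 1.91 mmol/kg

CA = 1.91 mmol/kg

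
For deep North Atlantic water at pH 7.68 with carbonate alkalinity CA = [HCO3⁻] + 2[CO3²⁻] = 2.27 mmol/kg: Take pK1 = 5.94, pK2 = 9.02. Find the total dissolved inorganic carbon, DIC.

DIC = 2.21 mmol/kg

CA = [HCO3⁻] + 2[CO3²⁻] = (α₁ + 2α₂)·DIC
At pH 7.68: [H⁺]/K1 = 10^-1.74 = 0.018197, K2/[H⁺] = 10^-1.34 = 0.045709
α₁ = 1/(1 + 0.018197 + 0.045709) = 1/1.0639 = 0.9399; α₂ = α₁·K2/[H⁺] = 0.04296
α₁ + 2α₂ = 1.0259
DIC = CA / (α₁ + 2α₂) = 2.27 / 1.0259 = 2.21 mmol/kg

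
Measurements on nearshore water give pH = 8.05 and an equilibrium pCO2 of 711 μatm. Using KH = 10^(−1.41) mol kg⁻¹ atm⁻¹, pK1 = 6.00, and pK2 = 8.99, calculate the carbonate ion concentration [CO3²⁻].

[CO3²⁻] = 0.356 mmol/kg

[CO2*] = KH · pCO2 = 10^(−1.41) × 711×10^-6 = 2.766×10^-5 mol/kg
α₀ = 1/(1 + K1/[H⁺] + K1K2/[H⁺]²) = 1/(1 + 10^+2.05 + 10^+1.11) = 0.007931
DIC = [CO2*]/α₀ = 2.766×10^-5 / 0.007931 = 3.488 mmol/kg
[CO3²⁻] = α₂·DIC; α₂ = 0.1022, so [CO3²⁻] = 0.1022 × 3.488 = 0.356 mmol/kg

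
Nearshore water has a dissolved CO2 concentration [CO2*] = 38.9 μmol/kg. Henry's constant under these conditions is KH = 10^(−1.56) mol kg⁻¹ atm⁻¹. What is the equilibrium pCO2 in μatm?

KH = 10^(−1.56) = 2.754×10^-2 mol kg⁻¹ atm⁻¹
pCO2 = [CO2*]/KH = 38.9×10^-6 / 2.754×10^-2 = 1.41×10^-3 atm = 1410 μatm

pCO2 = 1410 μatm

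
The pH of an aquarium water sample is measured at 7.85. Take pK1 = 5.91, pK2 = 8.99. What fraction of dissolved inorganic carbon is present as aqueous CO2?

α₀ = 1 / (1 + K1/[H⁺] + K1K2/[H⁺]²) = 1 / (1 + 10^+1.94 + 10^+0.80)
   = 1 / (1 + 87.096 + 6.3096) = 1/94.406 = 0.01059

α₀ = 0.0106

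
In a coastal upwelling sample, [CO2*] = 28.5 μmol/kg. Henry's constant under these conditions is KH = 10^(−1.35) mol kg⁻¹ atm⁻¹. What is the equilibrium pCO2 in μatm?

pCO2 = 638 μatm

KH = 10^(−1.35) = 4.467×10^-2 mol kg⁻¹ atm⁻¹
pCO2 = [CO2*]/KH = 28.5×10^-6 / 4.467×10^-2 = 6.38×10^-4 atm = 638 μatm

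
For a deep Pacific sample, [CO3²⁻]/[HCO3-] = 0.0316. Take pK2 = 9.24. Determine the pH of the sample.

From K2 = [H⁺][CO3²⁻]/[HCO3-]:  pH = pK2 + log₁₀([CO3²⁻]/[HCO3-])
log₁₀(0.0316) = -1.500
pH = 9.24 + (-1.500) = 7.74

pH = 7.74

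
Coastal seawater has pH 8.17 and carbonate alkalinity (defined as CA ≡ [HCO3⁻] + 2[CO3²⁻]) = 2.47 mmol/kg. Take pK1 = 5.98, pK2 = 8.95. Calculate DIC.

DIC = 2.17 mmol/kg

CA = [HCO3⁻] + 2[CO3²⁻] = (α₁ + 2α₂)·DIC
At pH 8.17: [H⁺]/K1 = 10^-2.19 = 0.0064565, K2/[H⁺] = 10^-0.78 = 0.16596
α₁ = 1/(1 + 0.0064565 + 0.16596) = 1/1.1724 = 0.8529; α₂ = α₁·K2/[H⁺] = 0.1416
α₁ + 2α₂ = 1.1360
DIC = CA / (α₁ + 2α₂) = 2.47 / 1.1360 = 2.17 mmol/kg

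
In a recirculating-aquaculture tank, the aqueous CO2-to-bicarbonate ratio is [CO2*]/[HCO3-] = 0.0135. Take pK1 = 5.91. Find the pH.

From K1 = [H⁺][HCO3-]/[CO2*]:  pH = pK1 − log₁₀([CO2*]/[HCO3-])
log₁₀(0.0135) = -1.870
pH = 5.91 − (-1.870) = 7.78

pH = 7.78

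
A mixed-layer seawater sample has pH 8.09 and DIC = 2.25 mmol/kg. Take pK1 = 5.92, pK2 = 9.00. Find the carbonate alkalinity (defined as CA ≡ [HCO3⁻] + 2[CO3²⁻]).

CA = [HCO3⁻] + 2[CO3²⁻] = (α₁ + 2α₂)·DIC
At pH 8.09: [H⁺]/K1 = 10^-2.17 = 0.0067608, K2/[H⁺] = 10^-0.91 = 0.12303
α₁ = 1/(1 + 0.0067608 + 0.12303) = 1/1.1298 = 0.8851; α₂ = α₁·K2/[H⁺] = 0.1089
α₁ + 2α₂ = 1.1029
CA = 1.1029 × 2.25 = 2.48 mmol/kg

CA = 2.48 mmol/kg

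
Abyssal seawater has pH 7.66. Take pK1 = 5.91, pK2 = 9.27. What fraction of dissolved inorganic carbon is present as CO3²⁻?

α₂ = 1 / (1 + [H⁺]/K2 + [H⁺]²/(K1K2)) = 1 / (1 + 10^+1.61 + 10^-0.14)
   = 1 / (1 + 40.738 + 0.72444) = 1/42.462 = 0.02355

α₂ = 0.0236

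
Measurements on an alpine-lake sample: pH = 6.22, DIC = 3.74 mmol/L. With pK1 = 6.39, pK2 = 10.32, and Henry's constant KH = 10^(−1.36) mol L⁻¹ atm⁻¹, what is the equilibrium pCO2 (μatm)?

pCO2 = 5.11×10^4 μatm

α₀ = 1 / (1 + K1/[H⁺] + K1K2/[H⁺]²) = 1 / (1 + 10^-0.17 + 10^-4.27)
   = 1 / (1 + 0.67608 + 5.3703×10^-5) = 1/1.6761 = 0.5966
[CO2*] = α₀ × DIC = 0.5966 × 3.74 = 2.231 mmol/L
pCO2 = [CO2*]/KH = 2.231×10^-3 / 4.365×10^-2 = 5.11×10^4 μatm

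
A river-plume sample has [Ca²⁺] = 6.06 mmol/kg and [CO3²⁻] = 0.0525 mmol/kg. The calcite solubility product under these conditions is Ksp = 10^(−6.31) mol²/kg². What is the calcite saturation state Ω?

Ω = 0.650

Ksp = 10^(−6.31) = 4.898×10^-7
Ω = [Ca²⁺][CO3²⁻]/Ksp = (6.06×10^-3)(0.0525×10^-3) / 4.898×10^-7 = 0.650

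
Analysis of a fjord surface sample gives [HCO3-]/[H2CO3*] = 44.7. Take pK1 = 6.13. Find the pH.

pH = 7.78

From K1 = [H⁺][HCO3-]/[H2CO3*]:  pH = pK1 + log₁₀([HCO3-]/[H2CO3*])
log₁₀(44.7) = +1.650
pH = 6.13 + (+1.650) = 7.78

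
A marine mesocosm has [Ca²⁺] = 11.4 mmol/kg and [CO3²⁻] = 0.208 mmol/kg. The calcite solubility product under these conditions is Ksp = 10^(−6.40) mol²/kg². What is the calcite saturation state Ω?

Ksp = 10^(−6.40) = 3.981×10^-7
Ω = [Ca²⁺][CO3²⁻]/Ksp = (11.4×10^-3)(0.208×10^-3) / 3.981×10^-7 = 5.96

Ω = 5.96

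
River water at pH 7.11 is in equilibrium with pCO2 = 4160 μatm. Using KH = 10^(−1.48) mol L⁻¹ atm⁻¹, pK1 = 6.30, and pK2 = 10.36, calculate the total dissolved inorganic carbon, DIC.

DIC = 1.03 mmol/L

[CO2*] = KH · pCO2 = 10^(−1.48) × 4160×10^-6 = 1.378×10^-4 mol/L
α₀ = 1/(1 + K1/[H⁺] + K1K2/[H⁺]²) = 1/(1 + 10^+0.81 + 10^-2.44) = 0.1340
DIC = [CO2*]/α₀ = 1.378×10^-4 / 0.1340 = 1.03 mmol/L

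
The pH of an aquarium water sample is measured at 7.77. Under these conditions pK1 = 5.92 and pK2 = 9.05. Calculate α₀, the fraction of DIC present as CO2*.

α₀ = 0.0132

α₀ = 1 / (1 + K1/[H⁺] + K1K2/[H⁺]²) = 1 / (1 + 10^+1.85 + 10^+0.57)
   = 1 / (1 + 70.795 + 3.7154) = 1/75.510 = 0.01324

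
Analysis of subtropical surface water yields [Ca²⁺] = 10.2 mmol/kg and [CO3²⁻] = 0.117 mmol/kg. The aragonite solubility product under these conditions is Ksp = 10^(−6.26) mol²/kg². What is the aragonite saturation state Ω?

Ksp = 10^(−6.26) = 5.495×10^-7
Ω = [Ca²⁺][CO3²⁻]/Ksp = (10.2×10^-3)(0.117×10^-3) / 5.495×10^-7 = 2.17

Ω = 2.17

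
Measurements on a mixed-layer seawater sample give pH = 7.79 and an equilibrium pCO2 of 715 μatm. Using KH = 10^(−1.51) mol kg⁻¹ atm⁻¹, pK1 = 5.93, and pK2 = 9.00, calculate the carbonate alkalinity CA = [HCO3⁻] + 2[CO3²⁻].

CA = 1.80 mmol/kg

[CO2*] = KH · pCO2 = 10^(−1.51) × 715×10^-6 = 2.210×10^-5 mol/kg
α₀ = 1/(1 + K1/[H⁺] + K1K2/[H⁺]²) = 1/(1 + 10^+1.86 + 10^+0.65) = 0.01284
DIC = [CO2*]/α₀ = 2.210×10^-5 / 0.01284 = 1.721 mmol/kg
CA = (α₁ + 2α₂)·DIC = (0.9298 + 2×0.05733) × 1.721 = 1.80 mmol/kg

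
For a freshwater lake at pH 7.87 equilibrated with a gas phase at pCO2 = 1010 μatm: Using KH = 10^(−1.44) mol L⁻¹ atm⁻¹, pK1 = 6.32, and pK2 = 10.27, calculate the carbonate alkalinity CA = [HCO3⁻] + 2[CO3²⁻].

CA = 1.31 mmol/L

[CO2*] = KH · pCO2 = 10^(−1.44) × 1010×10^-6 = 3.667×10^-5 mol/L
α₀ = 1/(1 + K1/[H⁺] + K1K2/[H⁺]²) = 1/(1 + 10^+1.55 + 10^-0.85) = 0.02731
DIC = [CO2*]/α₀ = 3.667×10^-5 / 0.02731 = 1.343 mmol/L
CA = (α₁ + 2α₂)·DIC = (0.9688 + 2×0.003857) × 1.343 = 1.31 mmol/L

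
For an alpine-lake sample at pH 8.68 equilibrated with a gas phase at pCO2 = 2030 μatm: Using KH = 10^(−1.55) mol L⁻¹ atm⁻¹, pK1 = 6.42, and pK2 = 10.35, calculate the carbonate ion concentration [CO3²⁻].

[CO3²⁻] = 0.223 mmol/L

[CO2*] = KH · pCO2 = 10^(−1.55) × 2030×10^-6 = 5.721×10^-5 mol/L
α₀ = 1/(1 + K1/[H⁺] + K1K2/[H⁺]²) = 1/(1 + 10^+2.26 + 10^+0.59) = 0.005352
DIC = [CO2*]/α₀ = 5.721×10^-5 / 0.005352 = 10.69 mmol/L
[CO3²⁻] = α₂·DIC; α₂ = 0.02082, so [CO3²⁻] = 0.02082 × 10.69 = 0.223 mmol/L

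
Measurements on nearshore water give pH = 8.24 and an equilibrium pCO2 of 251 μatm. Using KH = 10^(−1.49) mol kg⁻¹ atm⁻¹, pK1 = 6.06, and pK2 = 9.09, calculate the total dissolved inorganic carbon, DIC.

[CO2*] = KH · pCO2 = 10^(−1.49) × 251×10^-6 = 8.122×10^-6 mol/kg
α₀ = 1/(1 + K1/[H⁺] + K1K2/[H⁺]²) = 1/(1 + 10^+2.18 + 10^+1.33) = 0.005756
DIC = [CO2*]/α₀ = 8.122×10^-6 / 0.005756 = 1.41 mmol/kg

DIC = 1.41 mmol/kg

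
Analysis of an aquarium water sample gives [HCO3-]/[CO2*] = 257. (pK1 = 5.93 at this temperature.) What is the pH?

pH = 8.34

From K1 = [H⁺][HCO3-]/[CO2*]:  pH = pK1 + log₁₀([HCO3-]/[CO2*])
log₁₀(257) = +2.410
pH = 5.93 + (+2.410) = 8.34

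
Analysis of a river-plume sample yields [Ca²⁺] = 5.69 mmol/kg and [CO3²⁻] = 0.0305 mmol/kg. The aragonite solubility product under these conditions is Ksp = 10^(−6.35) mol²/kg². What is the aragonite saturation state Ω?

Ω = 0.389

Ksp = 10^(−6.35) = 4.467×10^-7
Ω = [Ca²⁺][CO3²⁻]/Ksp = (5.69×10^-3)(0.0305×10^-3) / 4.467×10^-7 = 0.389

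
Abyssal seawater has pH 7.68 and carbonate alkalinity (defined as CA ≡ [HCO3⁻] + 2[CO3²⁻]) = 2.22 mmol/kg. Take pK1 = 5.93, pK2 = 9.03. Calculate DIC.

CA = [HCO3⁻] + 2[CO3²⁻] = (α₁ + 2α₂)·DIC
At pH 7.68: [H⁺]/K1 = 10^-1.75 = 0.017783, K2/[H⁺] = 10^-1.35 = 0.044668
α₁ = 1/(1 + 0.017783 + 0.044668) = 1/1.0625 = 0.9412; α₂ = α₁·K2/[H⁺] = 0.04204
α₁ + 2α₂ = 1.0253
DIC = CA / (α₁ + 2α₂) = 2.22 / 1.0253 = 2.17 mmol/kg

DIC = 2.17 mmol/kg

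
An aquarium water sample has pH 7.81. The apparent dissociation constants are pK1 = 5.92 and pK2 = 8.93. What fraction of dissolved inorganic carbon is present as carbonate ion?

α₂ = 1 / (1 + [H⁺]/K2 + [H⁺]²/(K1K2)) = 1 / (1 + 10^+1.12 + 10^-0.77)
   = 1 / (1 + 13.183 + 0.16982) = 1/14.352 = 0.06967

α₂ = 0.0697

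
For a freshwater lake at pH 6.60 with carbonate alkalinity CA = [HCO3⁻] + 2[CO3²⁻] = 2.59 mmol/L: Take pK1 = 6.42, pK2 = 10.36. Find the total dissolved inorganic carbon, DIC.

DIC = 4.30 mmol/L

CA = [HCO3⁻] + 2[CO3²⁻] = (α₁ + 2α₂)·DIC
At pH 6.60: [H⁺]/K1 = 10^-0.18 = 0.66069, K2/[H⁺] = 10^-3.76 = 0.00017378
α₁ = 1/(1 + 0.66069 + 0.00017378) = 1/1.6609 = 0.6021; α₂ = α₁·K2/[H⁺] = 0.0001046
α₁ + 2α₂ = 0.6023
DIC = CA / (α₁ + 2α₂) = 2.59 / 0.6023 = 4.30 mmol/L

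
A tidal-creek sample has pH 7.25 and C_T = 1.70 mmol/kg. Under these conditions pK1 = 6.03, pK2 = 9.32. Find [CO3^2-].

[CO3²⁻] = 13.5 μmol/kg

α₂ = 1 / (1 + [H⁺]/K2 + [H⁺]²/(K1K2)) = 1 / (1 + 10^+2.07 + 10^+0.85)
   = 1 / (1 + 117.49 + 7.0795) = 1/125.57 = 0.007964
[CO3²⁻] = α₂ × DIC = 0.007964 × 1.70 = 0.0135 mmol/kg = 13.5 μmol/kg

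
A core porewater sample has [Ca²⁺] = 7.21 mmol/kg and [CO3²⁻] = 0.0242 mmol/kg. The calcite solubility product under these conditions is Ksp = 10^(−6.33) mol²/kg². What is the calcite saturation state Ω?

Ω = 0.373

Ksp = 10^(−6.33) = 4.677×10^-7
Ω = [Ca²⁺][CO3²⁻]/Ksp = (7.21×10^-3)(0.0242×10^-3) / 4.677×10^-7 = 0.373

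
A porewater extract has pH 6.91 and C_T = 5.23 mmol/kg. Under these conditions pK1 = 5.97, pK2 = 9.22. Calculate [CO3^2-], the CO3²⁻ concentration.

[CO3²⁻] = 0.0229 mmol/kg

α₂ = 1 / (1 + [H⁺]/K2 + [H⁺]²/(K1K2)) = 1 / (1 + 10^+2.31 + 10^+1.37)
   = 1 / (1 + 204.17 + 23.442) = 1/228.62 = 0.004374
[CO3²⁻] = α₂ × DIC = 0.004374 × 5.23 = 0.0229 mmol/kg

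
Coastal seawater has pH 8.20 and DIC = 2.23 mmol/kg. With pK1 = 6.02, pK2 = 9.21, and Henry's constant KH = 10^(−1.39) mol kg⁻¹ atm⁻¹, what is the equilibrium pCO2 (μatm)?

pCO2 = 327 μatm

α₀ = 1 / (1 + K1/[H⁺] + K1K2/[H⁺]²) = 1 / (1 + 10^+2.18 + 10^+1.17)
   = 1 / (1 + 151.36 + 14.791) = 1/167.15 = 0.005983
[CO2*] = α₀ × DIC = 0.005983 × 2.23 = 0.01334 mmol/kg = 13.34 μmol/kg
pCO2 = [CO2*]/KH = 1.334×10^-5 / 4.074×10^-2 = 327 μatm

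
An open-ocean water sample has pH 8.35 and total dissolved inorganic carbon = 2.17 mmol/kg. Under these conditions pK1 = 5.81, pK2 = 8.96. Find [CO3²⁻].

[CO3²⁻] = 0.427 mmol/kg

α₂ = 1 / (1 + [H⁺]/K2 + [H⁺]²/(K1K2)) = 1 / (1 + 10^+0.61 + 10^-1.93)
   = 1 / (1 + 4.0738 + 0.011749) = 1/5.0856 = 0.1966
[CO3²⁻] = α₂ × DIC = 0.1966 × 2.17 = 0.427 mmol/kg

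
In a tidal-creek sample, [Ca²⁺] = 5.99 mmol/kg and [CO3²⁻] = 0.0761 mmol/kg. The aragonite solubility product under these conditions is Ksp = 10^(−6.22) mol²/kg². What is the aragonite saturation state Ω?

Ksp = 10^(−6.22) = 6.026×10^-7
Ω = [Ca²⁺][CO3²⁻]/Ksp = (5.99×10^-3)(0.0761×10^-3) / 6.026×10^-7 = 0.757

Ω = 0.757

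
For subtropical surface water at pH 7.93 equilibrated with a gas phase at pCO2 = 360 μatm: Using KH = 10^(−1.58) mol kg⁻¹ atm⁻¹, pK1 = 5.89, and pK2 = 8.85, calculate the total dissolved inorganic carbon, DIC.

DIC = 1.17 mmol/kg

[CO2*] = KH · pCO2 = 10^(−1.58) × 360×10^-6 = 9.469×10^-6 mol/kg
α₀ = 1/(1 + K1/[H⁺] + K1K2/[H⁺]²) = 1/(1 + 10^+2.04 + 10^+1.12) = 0.008076
DIC = [CO2*]/α₀ = 9.469×10^-6 / 0.008076 = 1.17 mmol/kg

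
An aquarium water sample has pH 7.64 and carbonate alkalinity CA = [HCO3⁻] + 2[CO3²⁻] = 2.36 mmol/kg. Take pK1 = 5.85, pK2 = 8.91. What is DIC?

DIC = 2.28 mmol/kg

CA = [HCO3⁻] + 2[CO3²⁻] = (α₁ + 2α₂)·DIC
At pH 7.64: [H⁺]/K1 = 10^-1.79 = 0.016218, K2/[H⁺] = 10^-1.27 = 0.053703
α₁ = 1/(1 + 0.016218 + 0.053703) = 1/1.0699 = 0.9346; α₂ = α₁·K2/[H⁺] = 0.05019
α₁ + 2α₂ = 1.0350
DIC = CA / (α₁ + 2α₂) = 2.36 / 1.0350 = 2.28 mmol/kg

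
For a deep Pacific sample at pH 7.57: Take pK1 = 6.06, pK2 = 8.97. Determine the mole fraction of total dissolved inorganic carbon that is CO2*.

α₀ = 0.0289

α₀ = 1 / (1 + K1/[H⁺] + K1K2/[H⁺]²) = 1 / (1 + 10^+1.51 + 10^+0.11)
   = 1 / (1 + 32.359 + 1.2882) = 1/34.648 = 0.02886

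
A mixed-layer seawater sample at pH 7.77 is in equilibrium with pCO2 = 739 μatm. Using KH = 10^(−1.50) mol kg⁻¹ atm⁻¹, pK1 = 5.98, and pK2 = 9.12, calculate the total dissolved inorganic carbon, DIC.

[CO2*] = KH · pCO2 = 10^(−1.50) × 739×10^-6 = 2.337×10^-5 mol/kg
α₀ = 1/(1 + K1/[H⁺] + K1K2/[H⁺]²) = 1/(1 + 10^+1.79 + 10^+0.44) = 0.01529
DIC = [CO2*]/α₀ = 2.337×10^-5 / 0.01529 = 1.53 mmol/kg

DIC = 1.53 mmol/kg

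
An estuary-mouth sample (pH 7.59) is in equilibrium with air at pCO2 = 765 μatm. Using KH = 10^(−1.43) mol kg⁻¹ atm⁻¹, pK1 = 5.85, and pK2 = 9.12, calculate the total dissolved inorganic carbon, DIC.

[CO2*] = KH · pCO2 = 10^(−1.43) × 765×10^-6 = 2.842×10^-5 mol/kg
α₀ = 1/(1 + K1/[H⁺] + K1K2/[H⁺]²) = 1/(1 + 10^+1.74 + 10^+0.21) = 0.01737
DIC = [CO2*]/α₀ = 2.842×10^-5 / 0.01737 = 1.64 mmol/kg

DIC = 1.64 mmol/kg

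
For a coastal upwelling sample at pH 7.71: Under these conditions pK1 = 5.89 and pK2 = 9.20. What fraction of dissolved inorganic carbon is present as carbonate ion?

α₂ = 1 / (1 + [H⁺]/K2 + [H⁺]²/(K1K2)) = 1 / (1 + 10^+1.49 + 10^-0.33)
   = 1 / (1 + 30.903 + 0.46774) = 1/32.371 = 0.03089

α₂ = 0.0309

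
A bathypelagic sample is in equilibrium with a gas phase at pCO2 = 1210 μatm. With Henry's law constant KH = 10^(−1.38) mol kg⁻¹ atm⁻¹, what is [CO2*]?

KH = 10^(−1.38) = 4.169×10^-2 mol kg⁻¹ atm⁻¹
[CO2*] = KH · pCO2 = 4.169×10^-2 × 1210×10^-6 atm = 5.04×10^-5 mol/kg

[CO2*] = 50.4 μmol/kg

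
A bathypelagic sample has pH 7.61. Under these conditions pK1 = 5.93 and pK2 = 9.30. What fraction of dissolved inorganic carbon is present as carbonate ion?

α₂ = 1 / (1 + [H⁺]/K2 + [H⁺]²/(K1K2)) = 1 / (1 + 10^+1.69 + 10^+0.01)
   = 1 / (1 + 48.978 + 1.0233) = 1/51.001 = 0.01961

α₂ = 0.0196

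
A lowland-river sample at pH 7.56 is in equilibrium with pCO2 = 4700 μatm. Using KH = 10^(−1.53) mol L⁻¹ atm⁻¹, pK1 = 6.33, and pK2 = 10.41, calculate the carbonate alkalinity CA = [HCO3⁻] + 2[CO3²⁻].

[CO2*] = KH · pCO2 = 10^(−1.53) × 4700×10^-6 = 1.387×10^-4 mol/L
α₀ = 1/(1 + K1/[H⁺] + K1K2/[H⁺]²) = 1/(1 + 10^+1.23 + 10^-1.62) = 0.05554
DIC = [CO2*]/α₀ = 1.387×10^-4 / 0.05554 = 2.498 mmol/L
CA = (α₁ + 2α₂)·DIC = (0.9431 + 2×0.001332) × 2.498 = 2.36 mmol/L

CA = 2.36 mmol/L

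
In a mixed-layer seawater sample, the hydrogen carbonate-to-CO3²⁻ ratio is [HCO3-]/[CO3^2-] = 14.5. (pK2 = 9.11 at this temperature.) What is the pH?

pH = 7.95

From K2 = [H⁺][CO3^2-]/[HCO3-]:  pH = pK2 − log₁₀([HCO3-]/[CO3^2-])
log₁₀(14.5) = +1.161
pH = 9.11 − (+1.161) = 7.95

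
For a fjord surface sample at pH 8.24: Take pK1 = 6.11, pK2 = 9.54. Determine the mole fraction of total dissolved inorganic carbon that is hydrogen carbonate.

α₁ = 0.946

α₁ = 1 / (1 + [H⁺]/K1 + K2/[H⁺]) = 1 / (1 + 10^-2.13 + 10^-1.30)
   = 1 / (1 + 0.0074131 + 0.050119) = 1/1.0575 = 0.9456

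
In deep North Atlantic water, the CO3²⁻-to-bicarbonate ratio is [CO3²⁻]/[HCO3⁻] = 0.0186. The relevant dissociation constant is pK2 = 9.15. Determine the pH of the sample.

pH = 7.42

From K2 = [H⁺][CO3²⁻]/[HCO3⁻]:  pH = pK2 + log₁₀([CO3²⁻]/[HCO3⁻])
log₁₀(0.0186) = -1.730
pH = 9.15 + (-1.730) = 7.42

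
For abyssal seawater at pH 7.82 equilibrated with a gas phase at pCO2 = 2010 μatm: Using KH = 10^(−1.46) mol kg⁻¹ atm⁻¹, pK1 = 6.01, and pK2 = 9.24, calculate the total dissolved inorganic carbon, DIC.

DIC = 4.74 mmol/kg

[CO2*] = KH · pCO2 = 10^(−1.46) × 2010×10^-6 = 6.969×10^-5 mol/kg
α₀ = 1/(1 + K1/[H⁺] + K1K2/[H⁺]²) = 1/(1 + 10^+1.81 + 10^+0.39) = 0.01470
DIC = [CO2*]/α₀ = 6.969×10^-5 / 0.01470 = 4.74 mmol/kg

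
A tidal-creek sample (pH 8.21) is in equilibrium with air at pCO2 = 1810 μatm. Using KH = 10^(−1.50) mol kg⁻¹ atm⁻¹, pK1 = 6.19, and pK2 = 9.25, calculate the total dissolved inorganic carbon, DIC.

DIC = 6.60 mmol/kg

[CO2*] = KH · pCO2 = 10^(−1.50) × 1810×10^-6 = 5.724×10^-5 mol/kg
α₀ = 1/(1 + K1/[H⁺] + K1K2/[H⁺]²) = 1/(1 + 10^+2.02 + 10^+0.98) = 0.008676
DIC = [CO2*]/α₀ = 5.724×10^-5 / 0.008676 = 6.60 mmol/kg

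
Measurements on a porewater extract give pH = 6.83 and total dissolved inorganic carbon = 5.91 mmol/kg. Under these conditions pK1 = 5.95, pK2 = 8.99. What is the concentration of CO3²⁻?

[CO3²⁻] = 0.0359 mmol/kg

α₂ = 1 / (1 + [H⁺]/K2 + [H⁺]²/(K1K2)) = 1 / (1 + 10^+2.16 + 10^+1.28)
   = 1 / (1 + 144.54 + 19.055) = 1/164.60 = 0.006075
[CO3²⁻] = α₂ × DIC = 0.006075 × 5.91 = 0.0359 mmol/kg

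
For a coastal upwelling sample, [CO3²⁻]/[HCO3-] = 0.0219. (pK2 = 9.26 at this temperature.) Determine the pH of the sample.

From K2 = [H⁺][CO3²⁻]/[HCO3-]:  pH = pK2 + log₁₀([CO3²⁻]/[HCO3-])
log₁₀(0.0219) = -1.660
pH = 9.26 + (-1.660) = 7.60

pH = 7.60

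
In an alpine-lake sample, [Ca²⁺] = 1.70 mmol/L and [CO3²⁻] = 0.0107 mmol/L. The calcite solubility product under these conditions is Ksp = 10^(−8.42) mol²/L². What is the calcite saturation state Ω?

Ω = 4.78

Ksp = 10^(−8.42) = 3.802×10^-9
Ω = [Ca²⁺][CO3²⁻]/Ksp = (1.70×10^-3)(0.0107×10^-3) / 3.802×10^-9 = 4.78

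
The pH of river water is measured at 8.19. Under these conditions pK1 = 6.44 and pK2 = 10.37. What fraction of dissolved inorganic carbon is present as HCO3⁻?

α₁ = 1 / (1 + [H⁺]/K1 + K2/[H⁺]) = 1 / (1 + 10^-1.75 + 10^-2.18)
   = 1 / (1 + 0.017783 + 0.0066069) = 1/1.0244 = 0.9762

α₁ = 0.976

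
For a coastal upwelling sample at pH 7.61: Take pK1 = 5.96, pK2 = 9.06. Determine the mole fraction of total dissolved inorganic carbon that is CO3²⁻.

α₂ = 0.0335

α₂ = 1 / (1 + [H⁺]/K2 + [H⁺]²/(K1K2)) = 1 / (1 + 10^+1.45 + 10^-0.20)
   = 1 / (1 + 28.184 + 0.63096) = 1/29.815 = 0.03354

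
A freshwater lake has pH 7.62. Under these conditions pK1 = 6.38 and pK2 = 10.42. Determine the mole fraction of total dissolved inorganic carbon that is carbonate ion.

α₂ = 0.00150

α₂ = 1 / (1 + [H⁺]/K2 + [H⁺]²/(K1K2)) = 1 / (1 + 10^+2.80 + 10^+1.56)
   = 1 / (1 + 630.96 + 36.308) = 1/668.27 = 0.001496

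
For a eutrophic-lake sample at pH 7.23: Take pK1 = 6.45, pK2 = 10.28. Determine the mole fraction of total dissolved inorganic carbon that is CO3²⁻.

α₂ = 0.000764

α₂ = 1 / (1 + [H⁺]/K2 + [H⁺]²/(K1K2)) = 1 / (1 + 10^+3.05 + 10^+2.27)
   = 1 / (1 + 1122.0 + 186.21) = 1/1309.2 = 0.0007638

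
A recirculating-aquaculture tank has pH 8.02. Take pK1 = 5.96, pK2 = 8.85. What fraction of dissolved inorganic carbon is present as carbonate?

α₂ = 0.128

α₂ = 1 / (1 + [H⁺]/K2 + [H⁺]²/(K1K2)) = 1 / (1 + 10^+0.83 + 10^-1.23)
   = 1 / (1 + 6.7608 + 0.058884) = 1/7.8197 = 0.1279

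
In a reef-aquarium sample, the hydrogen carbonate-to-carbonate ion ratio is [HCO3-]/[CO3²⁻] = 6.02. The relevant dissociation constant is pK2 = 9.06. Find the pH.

From K2 = [H⁺][CO3²⁻]/[HCO3-]:  pH = pK2 − log₁₀([HCO3-]/[CO3²⁻])
log₁₀(6.02) = +0.780
pH = 9.06 − (+0.780) = 8.28

pH = 8.28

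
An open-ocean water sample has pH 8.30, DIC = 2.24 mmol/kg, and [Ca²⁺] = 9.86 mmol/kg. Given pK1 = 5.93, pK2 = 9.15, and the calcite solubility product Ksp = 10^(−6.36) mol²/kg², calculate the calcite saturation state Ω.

α₂ = 1 / (1 + [H⁺]/K2 + [H⁺]²/(K1K2)) = 1 / (1 + 10^+0.85 + 10^-1.52)
   = 1 / (1 + 7.0795 + 0.030200) = 1/8.1097 = 0.1233
[CO3²⁻] = α₂ × DIC = 0.1233 × 2.24 = 0.2762 mmol/kg
Ksp = 10^(−6.36) = 4.365×10^-7
Ω = [Ca²⁺][CO3²⁻]/Ksp = (9.86×10^-3)(2.762×10^-4) / 4.365×10^-7 = 6.24

Ω = 6.24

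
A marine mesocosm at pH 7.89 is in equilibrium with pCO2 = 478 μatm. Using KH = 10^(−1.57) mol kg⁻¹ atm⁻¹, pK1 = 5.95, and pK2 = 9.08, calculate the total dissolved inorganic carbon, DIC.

DIC = 1.21 mmol/kg

[CO2*] = KH · pCO2 = 10^(−1.57) × 478×10^-6 = 1.287×10^-5 mol/kg
α₀ = 1/(1 + K1/[H⁺] + K1K2/[H⁺]²) = 1/(1 + 10^+1.94 + 10^+0.75) = 0.01067
DIC = [CO2*]/α₀ = 1.287×10^-5 / 0.01067 = 1.21 mmol/kg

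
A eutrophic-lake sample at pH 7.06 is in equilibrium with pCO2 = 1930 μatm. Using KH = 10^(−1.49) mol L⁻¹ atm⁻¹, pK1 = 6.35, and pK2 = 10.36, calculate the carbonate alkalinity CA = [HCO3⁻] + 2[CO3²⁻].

CA = 0.321 mmol/L

[CO2*] = KH · pCO2 = 10^(−1.49) × 1930×10^-6 = 6.245×10^-5 mol/L
α₀ = 1/(1 + K1/[H⁺] + K1K2/[H⁺]²) = 1/(1 + 10^+0.71 + 10^-2.59) = 0.1631
DIC = [CO2*]/α₀ = 6.245×10^-5 / 0.1631 = 0.3829 mmol/L
CA = (α₁ + 2α₂)·DIC = (0.8365 + 2×0.0004192) × 0.3829 = 0.321 mmol/L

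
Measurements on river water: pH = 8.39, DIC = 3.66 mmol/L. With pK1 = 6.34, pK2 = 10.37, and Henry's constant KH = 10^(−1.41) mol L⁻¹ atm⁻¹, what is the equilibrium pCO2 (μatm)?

pCO2 = 823 μatm

α₀ = 1 / (1 + K1/[H⁺] + K1K2/[H⁺]²) = 1 / (1 + 10^+2.05 + 10^+0.07)
   = 1 / (1 + 112.20 + 1.1749) = 1/114.38 = 0.008743
[CO2*] = α₀ × DIC = 0.008743 × 3.66 = 0.03200 mmol/L
pCO2 = [CO2*]/KH = 3.200×10^-5 / 3.890×10^-2 = 823 μatm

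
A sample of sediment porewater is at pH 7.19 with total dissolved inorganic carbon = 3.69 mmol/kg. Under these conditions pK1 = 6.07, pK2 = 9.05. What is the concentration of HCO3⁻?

[HCO3⁻] = 3.39 mmol/kg

α₁ = 1 / (1 + [H⁺]/K1 + K2/[H⁺]) = 1 / (1 + 10^-1.12 + 10^-1.86)
   = 1 / (1 + 0.075858 + 0.013804) = 1/1.0897 = 0.9177
[HCO3⁻] = α₁ × DIC = 0.9177 × 3.69 = 3.39 mmol/kg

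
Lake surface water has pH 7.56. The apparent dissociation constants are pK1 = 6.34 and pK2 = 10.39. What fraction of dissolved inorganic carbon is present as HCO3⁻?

α₁ = 0.942

α₁ = 1 / (1 + [H⁺]/K1 + K2/[H⁺]) = 1 / (1 + 10^-1.22 + 10^-2.83)
   = 1 / (1 + 0.060256 + 0.0014791) = 1/1.0617 = 0.9419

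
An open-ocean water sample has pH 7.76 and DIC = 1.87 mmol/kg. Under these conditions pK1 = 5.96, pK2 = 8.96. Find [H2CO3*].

[CO2*] = 0.0275 mmol/kg

α₀ = 1 / (1 + K1/[H⁺] + K1K2/[H⁺]²) = 1 / (1 + 10^+1.80 + 10^+0.60)
   = 1 / (1 + 63.096 + 3.9811) = 1/68.077 = 0.01469
[CO2*] = α₀ × DIC = 0.01469 × 1.87 = 0.0275 mmol/kg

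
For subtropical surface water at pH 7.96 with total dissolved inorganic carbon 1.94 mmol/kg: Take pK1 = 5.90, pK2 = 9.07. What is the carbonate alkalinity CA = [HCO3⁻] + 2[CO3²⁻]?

CA = [HCO3⁻] + 2[CO3²⁻] = (α₁ + 2α₂)·DIC
At pH 7.96: [H⁺]/K1 = 10^-2.06 = 0.0087096, K2/[H⁺] = 10^-1.11 = 0.077625
α₁ = 1/(1 + 0.0087096 + 0.077625) = 1/1.0863 = 0.9205; α₂ = α₁·K2/[H⁺] = 0.07146
α₁ + 2α₂ = 1.0634
CA = 1.0634 × 1.94 = 2.06 mmol/kg

CA = 2.06 mmol/kg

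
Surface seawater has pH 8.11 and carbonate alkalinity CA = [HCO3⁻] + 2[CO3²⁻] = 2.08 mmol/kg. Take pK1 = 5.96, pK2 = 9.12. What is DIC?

CA = [HCO3⁻] + 2[CO3²⁻] = (α₁ + 2α₂)·DIC
At pH 8.11: [H⁺]/K1 = 10^-2.15 = 0.0070795, K2/[H⁺] = 10^-1.01 = 0.097724
α₁ = 1/(1 + 0.0070795 + 0.097724) = 1/1.1048 = 0.9051; α₂ = α₁·K2/[H⁺] = 0.08845
α₁ + 2α₂ = 1.0820
DIC = CA / (α₁ + 2α₂) = 2.08 / 1.0820 = 1.92 mmol/kg

DIC = 1.92 mmol/kg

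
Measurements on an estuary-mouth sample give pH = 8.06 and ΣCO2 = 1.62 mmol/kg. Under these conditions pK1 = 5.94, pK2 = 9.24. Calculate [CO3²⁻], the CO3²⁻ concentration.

[CO3²⁻] = 0.0997 mmol/kg

α₂ = 1 / (1 + [H⁺]/K2 + [H⁺]²/(K1K2)) = 1 / (1 + 10^+1.18 + 10^-0.94)
   = 1 / (1 + 15.136 + 0.11482) = 1/16.250 = 0.06154
[CO3²⁻] = α₂ × DIC = 0.06154 × 1.62 = 0.0997 mmol/kg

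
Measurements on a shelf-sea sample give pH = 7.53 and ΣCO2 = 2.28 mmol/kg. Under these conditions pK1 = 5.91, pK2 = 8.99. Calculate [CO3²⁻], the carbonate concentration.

α₂ = 1 / (1 + [H⁺]/K2 + [H⁺]²/(K1K2)) = 1 / (1 + 10^+1.46 + 10^-0.16)
   = 1 / (1 + 28.840 + 0.69183) = 1/30.532 = 0.03275
[CO3²⁻] = α₂ × DIC = 0.03275 × 2.28 = 0.0747 mmol/kg

[CO3²⁻] = 0.0747 mmol/kg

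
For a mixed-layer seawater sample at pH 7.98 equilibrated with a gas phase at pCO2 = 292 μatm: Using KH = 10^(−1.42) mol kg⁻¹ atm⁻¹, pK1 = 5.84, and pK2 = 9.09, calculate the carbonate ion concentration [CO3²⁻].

[CO3²⁻] = 0.119 mmol/kg

[CO2*] = KH · pCO2 = 10^(−1.42) × 292×10^-6 = 1.110×10^-5 mol/kg
α₀ = 1/(1 + K1/[H⁺] + K1K2/[H⁺]²) = 1/(1 + 10^+2.14 + 10^+1.03) = 0.006678
DIC = [CO2*]/α₀ = 1.110×10^-5 / 0.006678 = 1.662 mmol/kg
[CO3²⁻] = α₂·DIC; α₂ = 0.07155, so [CO3²⁻] = 0.07155 × 1.662 = 0.119 mmol/kg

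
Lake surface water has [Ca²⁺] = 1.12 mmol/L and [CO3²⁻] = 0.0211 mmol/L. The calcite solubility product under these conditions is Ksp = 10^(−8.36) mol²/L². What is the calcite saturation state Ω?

Ω = 5.41

Ksp = 10^(−8.36) = 4.365×10^-9
Ω = [Ca²⁺][CO3²⁻]/Ksp = (1.12×10^-3)(0.0211×10^-3) / 4.365×10^-9 = 5.41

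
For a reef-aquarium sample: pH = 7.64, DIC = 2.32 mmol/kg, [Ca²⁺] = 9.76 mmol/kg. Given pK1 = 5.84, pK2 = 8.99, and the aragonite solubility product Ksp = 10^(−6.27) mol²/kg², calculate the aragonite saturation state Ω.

Ω = 1.78

α₂ = 1 / (1 + [H⁺]/K2 + [H⁺]²/(K1K2)) = 1 / (1 + 10^+1.35 + 10^-0.45)
   = 1 / (1 + 22.387 + 0.35481) = 1/23.742 = 0.04212
[CO3²⁻] = α₂ × DIC = 0.04212 × 2.32 = 0.09772 mmol/kg
Ksp = 10^(−6.27) = 5.370×10^-7
Ω = [Ca²⁺][CO3²⁻]/Ksp = (9.76×10^-3)(9.772×10^-5) / 5.370×10^-7 = 1.78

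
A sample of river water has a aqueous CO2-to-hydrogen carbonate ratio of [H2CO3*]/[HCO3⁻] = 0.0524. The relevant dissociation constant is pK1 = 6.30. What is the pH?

pH = 7.58

From K1 = [H⁺][HCO3⁻]/[H2CO3*]:  pH = pK1 − log₁₀([H2CO3*]/[HCO3⁻])
log₁₀(0.0524) = -1.281
pH = 6.30 − (-1.281) = 7.58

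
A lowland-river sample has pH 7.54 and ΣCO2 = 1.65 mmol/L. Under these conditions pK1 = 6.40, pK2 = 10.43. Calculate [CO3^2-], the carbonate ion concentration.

[CO3²⁻] = 1.98 μmol/L

α₂ = 1 / (1 + [H⁺]/K2 + [H⁺]²/(K1K2)) = 1 / (1 + 10^+2.89 + 10^+1.75)
   = 1 / (1 + 776.25 + 56.234) = 1/833.48 = 0.001200
[CO3²⁻] = α₂ × DIC = 0.001200 × 1.65 = 0.00198 mmol/L = 1.98 μmol/L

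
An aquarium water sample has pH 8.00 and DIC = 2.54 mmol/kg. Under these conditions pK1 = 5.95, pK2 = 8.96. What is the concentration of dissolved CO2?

α₀ = 1 / (1 + K1/[H⁺] + K1K2/[H⁺]²) = 1 / (1 + 10^+2.05 + 10^+1.09)
   = 1 / (1 + 112.20 + 12.303) = 1/125.50 = 0.007968
[CO2*] = α₀ × DIC = 0.007968 × 2.54 = 0.0202 mmol/kg

[CO2*] = 0.0202 mmol/kg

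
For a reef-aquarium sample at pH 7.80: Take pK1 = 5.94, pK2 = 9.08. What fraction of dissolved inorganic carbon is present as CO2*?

α₀ = 0.0129

α₀ = 1 / (1 + K1/[H⁺] + K1K2/[H⁺]²) = 1 / (1 + 10^+1.86 + 10^+0.58)
   = 1 / (1 + 72.444 + 3.8019) = 1/77.245 = 0.01295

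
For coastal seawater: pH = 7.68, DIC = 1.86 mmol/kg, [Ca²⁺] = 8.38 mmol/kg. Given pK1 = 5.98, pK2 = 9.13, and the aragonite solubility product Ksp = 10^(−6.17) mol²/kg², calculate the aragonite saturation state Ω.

α₂ = 1 / (1 + [H⁺]/K2 + [H⁺]²/(K1K2)) = 1 / (1 + 10^+1.45 + 10^-0.25)
   = 1 / (1 + 28.184 + 0.56234) = 1/29.746 = 0.03362
[CO3²⁻] = α₂ × DIC = 0.03362 × 1.86 = 0.06253 mmol/kg
Ksp = 10^(−6.17) = 6.761×10^-7
Ω = [Ca²⁺][CO3²⁻]/Ksp = (8.38×10^-3)(6.253×10^-5) / 6.761×10^-7 = 0.775

Ω = 0.775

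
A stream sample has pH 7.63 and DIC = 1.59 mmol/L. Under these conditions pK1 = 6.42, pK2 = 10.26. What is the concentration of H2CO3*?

α₀ = 1 / (1 + K1/[H⁺] + K1K2/[H⁺]²) = 1 / (1 + 10^+1.21 + 10^-1.42)
   = 1 / (1 + 16.218 + 0.038019) = 1/17.256 = 0.05795
[CO2*] = α₀ × DIC = 0.05795 × 1.59 = 0.0921 mmol/L

[CO2*] = 0.0921 mmol/L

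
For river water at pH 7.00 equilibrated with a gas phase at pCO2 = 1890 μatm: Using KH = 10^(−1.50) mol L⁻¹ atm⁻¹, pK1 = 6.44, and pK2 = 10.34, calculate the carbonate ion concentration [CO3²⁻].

[CO2*] = KH · pCO2 = 10^(−1.50) × 1890×10^-6 = 5.977×10^-5 mol/L
α₀ = 1/(1 + K1/[H⁺] + K1K2/[H⁺]²) = 1/(1 + 10^+0.56 + 10^-2.78) = 0.2159
DIC = [CO2*]/α₀ = 5.977×10^-5 / 0.2159 = 0.2769 mmol/L
[CO3²⁻] = α₂·DIC; α₂ = 0.0003583, so [CO3²⁻] = 0.0003583 × 0.2769 = 9.92×10^-5 mmol/L = 0.0992 μmol/L

[CO3²⁻] = 0.0992 μmol/L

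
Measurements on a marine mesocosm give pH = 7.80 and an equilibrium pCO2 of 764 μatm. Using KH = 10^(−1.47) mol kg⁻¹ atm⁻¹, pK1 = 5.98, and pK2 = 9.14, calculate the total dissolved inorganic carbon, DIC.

[CO2*] = KH · pCO2 = 10^(−1.47) × 764×10^-6 = 2.589×10^-5 mol/kg
α₀ = 1/(1 + K1/[H⁺] + K1K2/[H⁺]²) = 1/(1 + 10^+1.82 + 10^+0.48) = 0.01427
DIC = [CO2*]/α₀ = 2.589×10^-5 / 0.01427 = 1.81 mmol/kg

DIC = 1.81 mmol/kg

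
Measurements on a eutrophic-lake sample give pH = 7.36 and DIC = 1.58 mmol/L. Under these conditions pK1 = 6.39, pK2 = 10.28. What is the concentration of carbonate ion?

α₂ = 1 / (1 + [H⁺]/K2 + [H⁺]²/(K1K2)) = 1 / (1 + 10^+2.92 + 10^+1.95)
   = 1 / (1 + 831.76 + 89.125) = 1/921.89 = 0.001085
[CO3²⁻] = α₂ × DIC = 0.001085 × 1.58 = 0.00171 mmol/L = 1.71 μmol/L

[CO3²⁻] = 1.71 μmol/L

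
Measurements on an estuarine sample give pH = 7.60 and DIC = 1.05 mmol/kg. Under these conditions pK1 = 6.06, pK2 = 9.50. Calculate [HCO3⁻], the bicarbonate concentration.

[HCO3⁻] = 1.01 mmol/kg

α₁ = 1 / (1 + [H⁺]/K1 + K2/[H⁺]) = 1 / (1 + 10^-1.54 + 10^-1.90)
   = 1 / (1 + 0.028840 + 0.012589) = 1/1.0414 = 0.9602
[HCO3⁻] = α₁ × DIC = 0.9602 × 1.05 = 1.01 mmol/kg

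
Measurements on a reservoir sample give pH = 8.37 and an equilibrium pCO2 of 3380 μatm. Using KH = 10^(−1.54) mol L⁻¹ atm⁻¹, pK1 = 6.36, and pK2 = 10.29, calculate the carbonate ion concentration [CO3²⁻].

[CO3²⁻] = 0.120 mmol/L

[CO2*] = KH · pCO2 = 10^(−1.54) × 3380×10^-6 = 9.748×10^-5 mol/L
α₀ = 1/(1 + K1/[H⁺] + K1K2/[H⁺]²) = 1/(1 + 10^+2.01 + 10^+0.09) = 0.009564
DIC = [CO2*]/α₀ = 9.748×10^-5 / 0.009564 = 10.19 mmol/L
[CO3²⁻] = α₂·DIC; α₂ = 0.01177, so [CO3²⁻] = 0.01177 × 10.19 = 0.120 mmol/L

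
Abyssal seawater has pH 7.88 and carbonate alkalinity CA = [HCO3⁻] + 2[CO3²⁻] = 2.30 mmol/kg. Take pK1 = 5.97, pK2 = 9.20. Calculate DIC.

DIC = 2.23 mmol/kg

CA = [HCO3⁻] + 2[CO3²⁻] = (α₁ + 2α₂)·DIC
At pH 7.88: [H⁺]/K1 = 10^-1.91 = 0.012303, K2/[H⁺] = 10^-1.32 = 0.047863
α₁ = 1/(1 + 0.012303 + 0.047863) = 1/1.0602 = 0.9432; α₂ = α₁·K2/[H⁺] = 0.04515
α₁ + 2α₂ = 1.0335
DIC = CA / (α₁ + 2α₂) = 2.30 / 1.0335 = 2.23 mmol/kg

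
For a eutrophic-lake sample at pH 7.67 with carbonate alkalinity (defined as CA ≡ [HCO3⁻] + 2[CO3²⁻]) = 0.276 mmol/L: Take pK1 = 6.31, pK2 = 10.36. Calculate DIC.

DIC = 0.287 mmol/L

CA = [HCO3⁻] + 2[CO3²⁻] = (α₁ + 2α₂)·DIC
At pH 7.67: [H⁺]/K1 = 10^-1.36 = 0.043652, K2/[H⁺] = 10^-2.69 = 0.0020417
α₁ = 1/(1 + 0.043652 + 0.0020417) = 1/1.0457 = 0.9563; α₂ = α₁·K2/[H⁺] = 0.001953
α₁ + 2α₂ = 0.9602
DIC = CA / (α₁ + 2α₂) = 0.276 / 0.9602 = 0.287 mmol/L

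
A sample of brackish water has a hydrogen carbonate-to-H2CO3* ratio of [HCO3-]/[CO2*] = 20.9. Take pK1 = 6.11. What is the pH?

pH = 7.43

From K1 = [H⁺][HCO3-]/[CO2*]:  pH = pK1 + log₁₀([HCO3-]/[CO2*])
log₁₀(20.9) = +1.320
pH = 6.11 + (+1.320) = 7.43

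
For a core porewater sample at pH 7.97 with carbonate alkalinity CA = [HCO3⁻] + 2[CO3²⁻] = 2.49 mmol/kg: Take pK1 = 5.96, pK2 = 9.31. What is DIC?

DIC = 2.41 mmol/kg

CA = [HCO3⁻] + 2[CO3²⁻] = (α₁ + 2α₂)·DIC
At pH 7.97: [H⁺]/K1 = 10^-2.01 = 0.0097724, K2/[H⁺] = 10^-1.34 = 0.045709
α₁ = 1/(1 + 0.0097724 + 0.045709) = 1/1.0555 = 0.9474; α₂ = α₁·K2/[H⁺] = 0.04331
α₁ + 2α₂ = 1.0340
DIC = CA / (α₁ + 2α₂) = 2.49 / 1.0340 = 2.41 mmol/kg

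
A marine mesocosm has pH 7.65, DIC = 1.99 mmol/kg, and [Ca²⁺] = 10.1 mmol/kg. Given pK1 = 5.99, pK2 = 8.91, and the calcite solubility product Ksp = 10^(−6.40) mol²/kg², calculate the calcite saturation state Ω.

α₂ = 1 / (1 + [H⁺]/K2 + [H⁺]²/(K1K2)) = 1 / (1 + 10^+1.26 + 10^-0.40)
   = 1 / (1 + 18.197 + 0.39811) = 1/19.595 = 0.05103
[CO3²⁻] = α₂ × DIC = 0.05103 × 1.99 = 0.1016 mmol/kg
Ksp = 10^(−6.40) = 3.981×10^-7
Ω = [Ca²⁺][CO3²⁻]/Ksp = (10.1×10^-3)(1.016×10^-4) / 3.981×10^-7 = 2.58

Ω = 2.58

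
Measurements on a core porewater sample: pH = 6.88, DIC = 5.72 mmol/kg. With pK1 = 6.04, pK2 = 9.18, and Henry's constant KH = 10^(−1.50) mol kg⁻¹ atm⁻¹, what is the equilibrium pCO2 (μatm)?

α₀ = 1 / (1 + K1/[H⁺] + K1K2/[H⁺]²) = 1 / (1 + 10^+0.84 + 10^-1.46)
   = 1 / (1 + 6.9183 + 0.034674) = 1/7.9530 = 0.1257
[CO2*] = α₀ × DIC = 0.1257 × 5.72 = 0.7192 mmol/kg
pCO2 = [CO2*]/KH = 7.192×10^-4 / 3.162×10^-2 = 2.27×10^4 μatm

pCO2 = 2.27×10^4 μatm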